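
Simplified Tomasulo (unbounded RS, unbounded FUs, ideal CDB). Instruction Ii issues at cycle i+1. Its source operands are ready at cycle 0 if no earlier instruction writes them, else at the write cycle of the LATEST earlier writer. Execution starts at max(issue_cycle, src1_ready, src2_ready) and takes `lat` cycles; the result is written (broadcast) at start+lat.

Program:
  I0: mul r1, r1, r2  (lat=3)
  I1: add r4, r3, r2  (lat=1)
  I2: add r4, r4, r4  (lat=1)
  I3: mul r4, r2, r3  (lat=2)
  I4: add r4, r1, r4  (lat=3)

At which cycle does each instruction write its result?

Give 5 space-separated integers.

I0 mul r1: issue@1 deps=(None,None) exec_start@1 write@4
I1 add r4: issue@2 deps=(None,None) exec_start@2 write@3
I2 add r4: issue@3 deps=(1,1) exec_start@3 write@4
I3 mul r4: issue@4 deps=(None,None) exec_start@4 write@6
I4 add r4: issue@5 deps=(0,3) exec_start@6 write@9

Answer: 4 3 4 6 9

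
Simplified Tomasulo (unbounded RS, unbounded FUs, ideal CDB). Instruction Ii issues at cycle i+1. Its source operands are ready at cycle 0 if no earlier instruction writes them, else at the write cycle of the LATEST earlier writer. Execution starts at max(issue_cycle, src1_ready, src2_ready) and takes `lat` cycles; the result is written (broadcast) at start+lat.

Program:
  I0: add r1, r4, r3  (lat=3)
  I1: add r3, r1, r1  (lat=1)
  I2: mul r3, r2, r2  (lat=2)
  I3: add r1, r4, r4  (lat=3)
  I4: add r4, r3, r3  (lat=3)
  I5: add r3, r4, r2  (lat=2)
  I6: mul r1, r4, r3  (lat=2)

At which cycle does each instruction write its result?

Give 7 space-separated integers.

I0 add r1: issue@1 deps=(None,None) exec_start@1 write@4
I1 add r3: issue@2 deps=(0,0) exec_start@4 write@5
I2 mul r3: issue@3 deps=(None,None) exec_start@3 write@5
I3 add r1: issue@4 deps=(None,None) exec_start@4 write@7
I4 add r4: issue@5 deps=(2,2) exec_start@5 write@8
I5 add r3: issue@6 deps=(4,None) exec_start@8 write@10
I6 mul r1: issue@7 deps=(4,5) exec_start@10 write@12

Answer: 4 5 5 7 8 10 12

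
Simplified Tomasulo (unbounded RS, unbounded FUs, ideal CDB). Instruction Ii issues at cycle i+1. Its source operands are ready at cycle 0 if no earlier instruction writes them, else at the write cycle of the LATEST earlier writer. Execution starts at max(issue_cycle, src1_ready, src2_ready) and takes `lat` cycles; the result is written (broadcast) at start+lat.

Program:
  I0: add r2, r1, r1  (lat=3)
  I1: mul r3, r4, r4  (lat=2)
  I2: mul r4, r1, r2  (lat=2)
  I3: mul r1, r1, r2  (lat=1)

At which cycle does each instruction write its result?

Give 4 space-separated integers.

I0 add r2: issue@1 deps=(None,None) exec_start@1 write@4
I1 mul r3: issue@2 deps=(None,None) exec_start@2 write@4
I2 mul r4: issue@3 deps=(None,0) exec_start@4 write@6
I3 mul r1: issue@4 deps=(None,0) exec_start@4 write@5

Answer: 4 4 6 5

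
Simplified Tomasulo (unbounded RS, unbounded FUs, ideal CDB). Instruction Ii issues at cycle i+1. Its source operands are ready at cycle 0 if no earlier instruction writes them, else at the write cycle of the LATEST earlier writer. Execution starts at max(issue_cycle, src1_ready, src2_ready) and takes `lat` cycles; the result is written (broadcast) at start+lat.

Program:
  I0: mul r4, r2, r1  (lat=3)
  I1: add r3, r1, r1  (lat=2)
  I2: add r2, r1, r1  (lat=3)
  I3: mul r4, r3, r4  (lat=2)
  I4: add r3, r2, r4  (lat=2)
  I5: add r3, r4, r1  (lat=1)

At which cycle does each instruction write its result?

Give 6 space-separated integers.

I0 mul r4: issue@1 deps=(None,None) exec_start@1 write@4
I1 add r3: issue@2 deps=(None,None) exec_start@2 write@4
I2 add r2: issue@3 deps=(None,None) exec_start@3 write@6
I3 mul r4: issue@4 deps=(1,0) exec_start@4 write@6
I4 add r3: issue@5 deps=(2,3) exec_start@6 write@8
I5 add r3: issue@6 deps=(3,None) exec_start@6 write@7

Answer: 4 4 6 6 8 7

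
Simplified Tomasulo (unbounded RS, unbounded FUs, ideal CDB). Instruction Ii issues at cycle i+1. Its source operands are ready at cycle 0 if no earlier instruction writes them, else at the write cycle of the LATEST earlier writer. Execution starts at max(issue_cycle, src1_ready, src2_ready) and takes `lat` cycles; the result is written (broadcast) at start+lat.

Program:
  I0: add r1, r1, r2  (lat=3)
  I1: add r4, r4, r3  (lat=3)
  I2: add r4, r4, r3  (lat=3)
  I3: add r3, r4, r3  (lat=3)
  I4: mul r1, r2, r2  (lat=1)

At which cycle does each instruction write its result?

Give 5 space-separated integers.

I0 add r1: issue@1 deps=(None,None) exec_start@1 write@4
I1 add r4: issue@2 deps=(None,None) exec_start@2 write@5
I2 add r4: issue@3 deps=(1,None) exec_start@5 write@8
I3 add r3: issue@4 deps=(2,None) exec_start@8 write@11
I4 mul r1: issue@5 deps=(None,None) exec_start@5 write@6

Answer: 4 5 8 11 6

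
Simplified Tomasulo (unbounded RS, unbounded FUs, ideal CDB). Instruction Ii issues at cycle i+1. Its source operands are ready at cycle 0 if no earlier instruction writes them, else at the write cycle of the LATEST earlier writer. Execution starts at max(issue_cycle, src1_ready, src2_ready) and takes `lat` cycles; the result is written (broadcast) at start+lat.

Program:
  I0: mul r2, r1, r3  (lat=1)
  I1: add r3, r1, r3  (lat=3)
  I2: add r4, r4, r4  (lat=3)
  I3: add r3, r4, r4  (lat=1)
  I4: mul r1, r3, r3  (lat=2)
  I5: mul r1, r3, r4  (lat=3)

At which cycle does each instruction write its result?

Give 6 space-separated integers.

I0 mul r2: issue@1 deps=(None,None) exec_start@1 write@2
I1 add r3: issue@2 deps=(None,None) exec_start@2 write@5
I2 add r4: issue@3 deps=(None,None) exec_start@3 write@6
I3 add r3: issue@4 deps=(2,2) exec_start@6 write@7
I4 mul r1: issue@5 deps=(3,3) exec_start@7 write@9
I5 mul r1: issue@6 deps=(3,2) exec_start@7 write@10

Answer: 2 5 6 7 9 10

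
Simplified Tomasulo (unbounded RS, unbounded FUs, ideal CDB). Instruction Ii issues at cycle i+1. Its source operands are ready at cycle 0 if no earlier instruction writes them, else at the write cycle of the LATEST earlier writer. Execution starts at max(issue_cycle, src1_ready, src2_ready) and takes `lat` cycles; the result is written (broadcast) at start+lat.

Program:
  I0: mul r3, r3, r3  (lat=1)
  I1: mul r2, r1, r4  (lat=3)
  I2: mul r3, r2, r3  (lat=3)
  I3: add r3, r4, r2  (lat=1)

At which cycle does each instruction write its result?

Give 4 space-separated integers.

I0 mul r3: issue@1 deps=(None,None) exec_start@1 write@2
I1 mul r2: issue@2 deps=(None,None) exec_start@2 write@5
I2 mul r3: issue@3 deps=(1,0) exec_start@5 write@8
I3 add r3: issue@4 deps=(None,1) exec_start@5 write@6

Answer: 2 5 8 6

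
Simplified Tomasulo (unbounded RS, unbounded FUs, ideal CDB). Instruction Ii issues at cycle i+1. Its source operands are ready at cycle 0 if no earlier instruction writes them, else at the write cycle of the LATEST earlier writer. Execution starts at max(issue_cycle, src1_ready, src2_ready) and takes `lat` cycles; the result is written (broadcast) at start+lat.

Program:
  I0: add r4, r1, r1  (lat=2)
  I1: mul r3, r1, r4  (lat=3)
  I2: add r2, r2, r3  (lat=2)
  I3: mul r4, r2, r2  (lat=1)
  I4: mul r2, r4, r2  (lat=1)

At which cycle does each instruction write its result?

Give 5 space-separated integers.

Answer: 3 6 8 9 10

Derivation:
I0 add r4: issue@1 deps=(None,None) exec_start@1 write@3
I1 mul r3: issue@2 deps=(None,0) exec_start@3 write@6
I2 add r2: issue@3 deps=(None,1) exec_start@6 write@8
I3 mul r4: issue@4 deps=(2,2) exec_start@8 write@9
I4 mul r2: issue@5 deps=(3,2) exec_start@9 write@10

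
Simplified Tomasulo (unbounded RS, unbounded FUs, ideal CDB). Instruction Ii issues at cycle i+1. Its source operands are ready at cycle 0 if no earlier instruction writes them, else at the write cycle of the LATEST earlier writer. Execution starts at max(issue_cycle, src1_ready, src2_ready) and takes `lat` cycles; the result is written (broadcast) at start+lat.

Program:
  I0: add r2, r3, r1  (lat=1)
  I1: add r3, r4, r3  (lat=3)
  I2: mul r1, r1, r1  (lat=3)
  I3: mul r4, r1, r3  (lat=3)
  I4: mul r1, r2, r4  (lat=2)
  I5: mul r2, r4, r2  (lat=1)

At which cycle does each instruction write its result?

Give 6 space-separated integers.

Answer: 2 5 6 9 11 10

Derivation:
I0 add r2: issue@1 deps=(None,None) exec_start@1 write@2
I1 add r3: issue@2 deps=(None,None) exec_start@2 write@5
I2 mul r1: issue@3 deps=(None,None) exec_start@3 write@6
I3 mul r4: issue@4 deps=(2,1) exec_start@6 write@9
I4 mul r1: issue@5 deps=(0,3) exec_start@9 write@11
I5 mul r2: issue@6 deps=(3,0) exec_start@9 write@10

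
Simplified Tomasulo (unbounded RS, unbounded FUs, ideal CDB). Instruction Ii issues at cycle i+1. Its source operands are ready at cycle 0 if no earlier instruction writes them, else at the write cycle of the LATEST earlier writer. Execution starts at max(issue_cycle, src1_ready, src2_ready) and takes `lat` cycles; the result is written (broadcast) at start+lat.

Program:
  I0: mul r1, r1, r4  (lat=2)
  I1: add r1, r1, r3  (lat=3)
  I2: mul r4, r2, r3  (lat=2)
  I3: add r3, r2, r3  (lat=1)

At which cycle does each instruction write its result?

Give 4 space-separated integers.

Answer: 3 6 5 5

Derivation:
I0 mul r1: issue@1 deps=(None,None) exec_start@1 write@3
I1 add r1: issue@2 deps=(0,None) exec_start@3 write@6
I2 mul r4: issue@3 deps=(None,None) exec_start@3 write@5
I3 add r3: issue@4 deps=(None,None) exec_start@4 write@5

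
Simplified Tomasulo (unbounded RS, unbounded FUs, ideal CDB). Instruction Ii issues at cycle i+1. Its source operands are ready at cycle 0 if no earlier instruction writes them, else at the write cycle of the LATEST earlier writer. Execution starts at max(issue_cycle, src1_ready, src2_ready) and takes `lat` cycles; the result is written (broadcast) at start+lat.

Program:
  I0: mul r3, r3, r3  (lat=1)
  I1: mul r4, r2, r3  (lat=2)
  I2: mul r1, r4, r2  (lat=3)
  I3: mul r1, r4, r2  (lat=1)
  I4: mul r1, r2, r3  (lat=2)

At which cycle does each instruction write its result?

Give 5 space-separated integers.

Answer: 2 4 7 5 7

Derivation:
I0 mul r3: issue@1 deps=(None,None) exec_start@1 write@2
I1 mul r4: issue@2 deps=(None,0) exec_start@2 write@4
I2 mul r1: issue@3 deps=(1,None) exec_start@4 write@7
I3 mul r1: issue@4 deps=(1,None) exec_start@4 write@5
I4 mul r1: issue@5 deps=(None,0) exec_start@5 write@7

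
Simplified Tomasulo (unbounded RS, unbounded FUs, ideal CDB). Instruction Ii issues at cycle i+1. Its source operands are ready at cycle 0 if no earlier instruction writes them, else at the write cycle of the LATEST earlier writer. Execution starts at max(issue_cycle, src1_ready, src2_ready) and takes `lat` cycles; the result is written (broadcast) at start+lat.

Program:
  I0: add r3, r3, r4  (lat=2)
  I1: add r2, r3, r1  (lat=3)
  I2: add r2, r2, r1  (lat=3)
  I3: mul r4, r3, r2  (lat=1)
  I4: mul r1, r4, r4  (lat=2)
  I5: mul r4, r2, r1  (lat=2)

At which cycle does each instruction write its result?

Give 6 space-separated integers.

I0 add r3: issue@1 deps=(None,None) exec_start@1 write@3
I1 add r2: issue@2 deps=(0,None) exec_start@3 write@6
I2 add r2: issue@3 deps=(1,None) exec_start@6 write@9
I3 mul r4: issue@4 deps=(0,2) exec_start@9 write@10
I4 mul r1: issue@5 deps=(3,3) exec_start@10 write@12
I5 mul r4: issue@6 deps=(2,4) exec_start@12 write@14

Answer: 3 6 9 10 12 14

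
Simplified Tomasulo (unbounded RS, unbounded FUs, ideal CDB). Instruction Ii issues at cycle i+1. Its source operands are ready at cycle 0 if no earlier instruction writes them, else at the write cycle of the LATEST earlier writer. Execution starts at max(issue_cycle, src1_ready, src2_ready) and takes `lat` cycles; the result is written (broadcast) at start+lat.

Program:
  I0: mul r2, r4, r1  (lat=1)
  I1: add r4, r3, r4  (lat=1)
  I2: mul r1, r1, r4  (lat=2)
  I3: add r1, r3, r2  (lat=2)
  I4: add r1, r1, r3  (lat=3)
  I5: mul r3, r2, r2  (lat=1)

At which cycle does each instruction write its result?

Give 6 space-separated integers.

I0 mul r2: issue@1 deps=(None,None) exec_start@1 write@2
I1 add r4: issue@2 deps=(None,None) exec_start@2 write@3
I2 mul r1: issue@3 deps=(None,1) exec_start@3 write@5
I3 add r1: issue@4 deps=(None,0) exec_start@4 write@6
I4 add r1: issue@5 deps=(3,None) exec_start@6 write@9
I5 mul r3: issue@6 deps=(0,0) exec_start@6 write@7

Answer: 2 3 5 6 9 7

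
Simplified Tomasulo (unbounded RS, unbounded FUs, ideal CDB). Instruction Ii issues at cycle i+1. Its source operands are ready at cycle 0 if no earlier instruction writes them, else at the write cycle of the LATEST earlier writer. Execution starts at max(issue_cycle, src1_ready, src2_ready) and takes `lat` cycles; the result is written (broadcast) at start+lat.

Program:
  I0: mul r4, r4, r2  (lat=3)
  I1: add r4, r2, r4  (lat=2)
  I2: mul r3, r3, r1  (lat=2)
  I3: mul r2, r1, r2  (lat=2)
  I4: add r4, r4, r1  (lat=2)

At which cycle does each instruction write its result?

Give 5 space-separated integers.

Answer: 4 6 5 6 8

Derivation:
I0 mul r4: issue@1 deps=(None,None) exec_start@1 write@4
I1 add r4: issue@2 deps=(None,0) exec_start@4 write@6
I2 mul r3: issue@3 deps=(None,None) exec_start@3 write@5
I3 mul r2: issue@4 deps=(None,None) exec_start@4 write@6
I4 add r4: issue@5 deps=(1,None) exec_start@6 write@8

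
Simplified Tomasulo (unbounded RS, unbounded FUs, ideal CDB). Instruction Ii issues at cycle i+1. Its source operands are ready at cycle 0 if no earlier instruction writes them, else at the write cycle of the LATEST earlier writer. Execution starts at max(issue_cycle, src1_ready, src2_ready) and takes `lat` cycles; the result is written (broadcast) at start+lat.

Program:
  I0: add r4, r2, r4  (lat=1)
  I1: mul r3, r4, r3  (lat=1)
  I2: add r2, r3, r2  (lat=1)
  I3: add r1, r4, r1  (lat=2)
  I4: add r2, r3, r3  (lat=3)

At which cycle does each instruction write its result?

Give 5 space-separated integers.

Answer: 2 3 4 6 8

Derivation:
I0 add r4: issue@1 deps=(None,None) exec_start@1 write@2
I1 mul r3: issue@2 deps=(0,None) exec_start@2 write@3
I2 add r2: issue@3 deps=(1,None) exec_start@3 write@4
I3 add r1: issue@4 deps=(0,None) exec_start@4 write@6
I4 add r2: issue@5 deps=(1,1) exec_start@5 write@8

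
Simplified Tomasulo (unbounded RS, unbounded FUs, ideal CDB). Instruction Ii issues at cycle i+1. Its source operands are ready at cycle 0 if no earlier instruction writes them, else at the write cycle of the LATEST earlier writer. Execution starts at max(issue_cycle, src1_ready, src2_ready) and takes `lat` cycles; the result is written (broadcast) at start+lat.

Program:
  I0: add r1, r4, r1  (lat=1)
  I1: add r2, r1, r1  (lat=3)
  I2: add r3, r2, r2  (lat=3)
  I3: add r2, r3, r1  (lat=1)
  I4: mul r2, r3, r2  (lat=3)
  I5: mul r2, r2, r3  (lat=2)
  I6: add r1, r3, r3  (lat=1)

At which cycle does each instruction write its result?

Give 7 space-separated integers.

I0 add r1: issue@1 deps=(None,None) exec_start@1 write@2
I1 add r2: issue@2 deps=(0,0) exec_start@2 write@5
I2 add r3: issue@3 deps=(1,1) exec_start@5 write@8
I3 add r2: issue@4 deps=(2,0) exec_start@8 write@9
I4 mul r2: issue@5 deps=(2,3) exec_start@9 write@12
I5 mul r2: issue@6 deps=(4,2) exec_start@12 write@14
I6 add r1: issue@7 deps=(2,2) exec_start@8 write@9

Answer: 2 5 8 9 12 14 9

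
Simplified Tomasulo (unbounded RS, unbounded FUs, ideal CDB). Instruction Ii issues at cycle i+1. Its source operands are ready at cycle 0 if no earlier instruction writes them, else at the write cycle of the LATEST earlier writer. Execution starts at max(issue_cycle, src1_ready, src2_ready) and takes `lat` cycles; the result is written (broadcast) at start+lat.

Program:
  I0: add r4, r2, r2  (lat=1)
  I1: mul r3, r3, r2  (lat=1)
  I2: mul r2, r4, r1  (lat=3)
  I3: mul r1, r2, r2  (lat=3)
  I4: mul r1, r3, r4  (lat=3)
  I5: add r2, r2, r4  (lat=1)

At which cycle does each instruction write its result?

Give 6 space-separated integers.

I0 add r4: issue@1 deps=(None,None) exec_start@1 write@2
I1 mul r3: issue@2 deps=(None,None) exec_start@2 write@3
I2 mul r2: issue@3 deps=(0,None) exec_start@3 write@6
I3 mul r1: issue@4 deps=(2,2) exec_start@6 write@9
I4 mul r1: issue@5 deps=(1,0) exec_start@5 write@8
I5 add r2: issue@6 deps=(2,0) exec_start@6 write@7

Answer: 2 3 6 9 8 7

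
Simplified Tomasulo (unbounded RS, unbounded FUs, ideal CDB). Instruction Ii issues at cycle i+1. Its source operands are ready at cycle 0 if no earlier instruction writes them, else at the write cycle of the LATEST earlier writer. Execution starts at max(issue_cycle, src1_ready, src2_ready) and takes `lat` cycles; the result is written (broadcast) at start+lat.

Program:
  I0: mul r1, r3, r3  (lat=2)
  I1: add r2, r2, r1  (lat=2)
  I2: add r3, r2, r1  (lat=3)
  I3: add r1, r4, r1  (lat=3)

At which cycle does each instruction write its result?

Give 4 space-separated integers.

I0 mul r1: issue@1 deps=(None,None) exec_start@1 write@3
I1 add r2: issue@2 deps=(None,0) exec_start@3 write@5
I2 add r3: issue@3 deps=(1,0) exec_start@5 write@8
I3 add r1: issue@4 deps=(None,0) exec_start@4 write@7

Answer: 3 5 8 7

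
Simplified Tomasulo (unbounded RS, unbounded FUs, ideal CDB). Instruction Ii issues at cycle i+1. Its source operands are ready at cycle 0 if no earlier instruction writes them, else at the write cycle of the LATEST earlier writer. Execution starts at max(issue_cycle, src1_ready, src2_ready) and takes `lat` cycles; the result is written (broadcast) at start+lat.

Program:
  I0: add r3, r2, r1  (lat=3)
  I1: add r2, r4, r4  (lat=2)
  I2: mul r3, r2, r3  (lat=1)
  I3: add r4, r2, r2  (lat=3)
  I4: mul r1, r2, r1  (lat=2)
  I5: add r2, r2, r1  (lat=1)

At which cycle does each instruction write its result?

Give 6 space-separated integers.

I0 add r3: issue@1 deps=(None,None) exec_start@1 write@4
I1 add r2: issue@2 deps=(None,None) exec_start@2 write@4
I2 mul r3: issue@3 deps=(1,0) exec_start@4 write@5
I3 add r4: issue@4 deps=(1,1) exec_start@4 write@7
I4 mul r1: issue@5 deps=(1,None) exec_start@5 write@7
I5 add r2: issue@6 deps=(1,4) exec_start@7 write@8

Answer: 4 4 5 7 7 8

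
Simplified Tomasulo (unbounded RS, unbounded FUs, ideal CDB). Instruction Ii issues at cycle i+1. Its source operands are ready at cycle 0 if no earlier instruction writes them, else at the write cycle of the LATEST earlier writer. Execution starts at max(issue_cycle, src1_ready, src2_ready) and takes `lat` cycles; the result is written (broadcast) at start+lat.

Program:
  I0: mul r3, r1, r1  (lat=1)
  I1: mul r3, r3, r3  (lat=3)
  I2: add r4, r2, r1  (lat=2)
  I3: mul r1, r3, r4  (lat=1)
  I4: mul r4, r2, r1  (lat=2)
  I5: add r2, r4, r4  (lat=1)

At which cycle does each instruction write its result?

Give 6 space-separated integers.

I0 mul r3: issue@1 deps=(None,None) exec_start@1 write@2
I1 mul r3: issue@2 deps=(0,0) exec_start@2 write@5
I2 add r4: issue@3 deps=(None,None) exec_start@3 write@5
I3 mul r1: issue@4 deps=(1,2) exec_start@5 write@6
I4 mul r4: issue@5 deps=(None,3) exec_start@6 write@8
I5 add r2: issue@6 deps=(4,4) exec_start@8 write@9

Answer: 2 5 5 6 8 9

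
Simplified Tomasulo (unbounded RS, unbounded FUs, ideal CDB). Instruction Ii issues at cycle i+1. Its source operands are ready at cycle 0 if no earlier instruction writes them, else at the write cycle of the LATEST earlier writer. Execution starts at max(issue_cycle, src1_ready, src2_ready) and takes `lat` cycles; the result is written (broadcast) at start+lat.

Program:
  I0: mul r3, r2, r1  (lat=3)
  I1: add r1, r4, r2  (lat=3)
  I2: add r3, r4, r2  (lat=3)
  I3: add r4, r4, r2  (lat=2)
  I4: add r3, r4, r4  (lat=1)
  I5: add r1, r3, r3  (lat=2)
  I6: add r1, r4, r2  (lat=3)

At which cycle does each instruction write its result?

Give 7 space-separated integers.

Answer: 4 5 6 6 7 9 10

Derivation:
I0 mul r3: issue@1 deps=(None,None) exec_start@1 write@4
I1 add r1: issue@2 deps=(None,None) exec_start@2 write@5
I2 add r3: issue@3 deps=(None,None) exec_start@3 write@6
I3 add r4: issue@4 deps=(None,None) exec_start@4 write@6
I4 add r3: issue@5 deps=(3,3) exec_start@6 write@7
I5 add r1: issue@6 deps=(4,4) exec_start@7 write@9
I6 add r1: issue@7 deps=(3,None) exec_start@7 write@10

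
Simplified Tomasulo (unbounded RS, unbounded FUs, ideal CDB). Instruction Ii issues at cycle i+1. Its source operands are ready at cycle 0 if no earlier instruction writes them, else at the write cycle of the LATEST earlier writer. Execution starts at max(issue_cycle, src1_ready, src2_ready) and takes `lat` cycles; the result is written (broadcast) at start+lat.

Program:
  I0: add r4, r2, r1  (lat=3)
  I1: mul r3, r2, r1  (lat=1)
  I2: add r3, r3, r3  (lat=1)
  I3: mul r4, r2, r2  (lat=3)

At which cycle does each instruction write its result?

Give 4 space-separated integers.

Answer: 4 3 4 7

Derivation:
I0 add r4: issue@1 deps=(None,None) exec_start@1 write@4
I1 mul r3: issue@2 deps=(None,None) exec_start@2 write@3
I2 add r3: issue@3 deps=(1,1) exec_start@3 write@4
I3 mul r4: issue@4 deps=(None,None) exec_start@4 write@7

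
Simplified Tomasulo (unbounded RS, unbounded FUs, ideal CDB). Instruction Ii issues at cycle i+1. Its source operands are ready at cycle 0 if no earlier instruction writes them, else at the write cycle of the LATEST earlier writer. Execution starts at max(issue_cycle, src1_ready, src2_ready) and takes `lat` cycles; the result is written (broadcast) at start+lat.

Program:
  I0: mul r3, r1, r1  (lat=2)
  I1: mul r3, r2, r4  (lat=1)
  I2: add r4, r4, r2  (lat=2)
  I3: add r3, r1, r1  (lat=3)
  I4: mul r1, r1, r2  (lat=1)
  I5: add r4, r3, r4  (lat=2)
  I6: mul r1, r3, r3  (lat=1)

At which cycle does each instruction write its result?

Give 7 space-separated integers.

I0 mul r3: issue@1 deps=(None,None) exec_start@1 write@3
I1 mul r3: issue@2 deps=(None,None) exec_start@2 write@3
I2 add r4: issue@3 deps=(None,None) exec_start@3 write@5
I3 add r3: issue@4 deps=(None,None) exec_start@4 write@7
I4 mul r1: issue@5 deps=(None,None) exec_start@5 write@6
I5 add r4: issue@6 deps=(3,2) exec_start@7 write@9
I6 mul r1: issue@7 deps=(3,3) exec_start@7 write@8

Answer: 3 3 5 7 6 9 8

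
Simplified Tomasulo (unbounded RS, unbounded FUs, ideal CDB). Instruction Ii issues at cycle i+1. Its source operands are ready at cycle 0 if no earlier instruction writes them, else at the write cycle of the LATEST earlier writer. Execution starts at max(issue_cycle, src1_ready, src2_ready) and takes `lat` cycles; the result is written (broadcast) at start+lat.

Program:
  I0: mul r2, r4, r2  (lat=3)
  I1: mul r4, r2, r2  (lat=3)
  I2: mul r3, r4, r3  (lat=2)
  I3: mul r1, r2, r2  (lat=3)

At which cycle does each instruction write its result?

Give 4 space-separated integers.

Answer: 4 7 9 7

Derivation:
I0 mul r2: issue@1 deps=(None,None) exec_start@1 write@4
I1 mul r4: issue@2 deps=(0,0) exec_start@4 write@7
I2 mul r3: issue@3 deps=(1,None) exec_start@7 write@9
I3 mul r1: issue@4 deps=(0,0) exec_start@4 write@7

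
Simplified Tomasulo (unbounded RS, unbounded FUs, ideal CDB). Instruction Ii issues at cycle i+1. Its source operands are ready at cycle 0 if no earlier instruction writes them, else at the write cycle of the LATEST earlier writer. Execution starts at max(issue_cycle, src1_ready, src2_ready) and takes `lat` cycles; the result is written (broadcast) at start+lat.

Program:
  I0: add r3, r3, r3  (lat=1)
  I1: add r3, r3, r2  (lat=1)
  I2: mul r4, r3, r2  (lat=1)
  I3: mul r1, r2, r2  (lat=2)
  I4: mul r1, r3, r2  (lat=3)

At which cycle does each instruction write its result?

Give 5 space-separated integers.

Answer: 2 3 4 6 8

Derivation:
I0 add r3: issue@1 deps=(None,None) exec_start@1 write@2
I1 add r3: issue@2 deps=(0,None) exec_start@2 write@3
I2 mul r4: issue@3 deps=(1,None) exec_start@3 write@4
I3 mul r1: issue@4 deps=(None,None) exec_start@4 write@6
I4 mul r1: issue@5 deps=(1,None) exec_start@5 write@8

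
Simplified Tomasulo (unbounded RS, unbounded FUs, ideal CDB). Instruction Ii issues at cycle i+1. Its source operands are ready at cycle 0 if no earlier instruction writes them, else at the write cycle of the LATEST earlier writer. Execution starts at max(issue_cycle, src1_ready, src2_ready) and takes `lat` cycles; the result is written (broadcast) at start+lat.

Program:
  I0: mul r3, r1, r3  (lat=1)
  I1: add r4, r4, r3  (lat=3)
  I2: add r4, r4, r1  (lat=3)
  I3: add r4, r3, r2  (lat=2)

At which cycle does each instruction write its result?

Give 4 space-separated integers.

I0 mul r3: issue@1 deps=(None,None) exec_start@1 write@2
I1 add r4: issue@2 deps=(None,0) exec_start@2 write@5
I2 add r4: issue@3 deps=(1,None) exec_start@5 write@8
I3 add r4: issue@4 deps=(0,None) exec_start@4 write@6

Answer: 2 5 8 6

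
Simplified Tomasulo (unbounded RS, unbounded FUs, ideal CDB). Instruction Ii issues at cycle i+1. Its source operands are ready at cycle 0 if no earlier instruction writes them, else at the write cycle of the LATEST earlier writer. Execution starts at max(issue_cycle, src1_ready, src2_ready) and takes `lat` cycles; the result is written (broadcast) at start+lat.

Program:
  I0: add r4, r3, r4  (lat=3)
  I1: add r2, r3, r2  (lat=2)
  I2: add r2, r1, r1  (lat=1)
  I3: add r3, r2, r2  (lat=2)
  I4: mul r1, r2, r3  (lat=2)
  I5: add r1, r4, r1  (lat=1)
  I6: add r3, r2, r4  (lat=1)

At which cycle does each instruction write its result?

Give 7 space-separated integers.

Answer: 4 4 4 6 8 9 8

Derivation:
I0 add r4: issue@1 deps=(None,None) exec_start@1 write@4
I1 add r2: issue@2 deps=(None,None) exec_start@2 write@4
I2 add r2: issue@3 deps=(None,None) exec_start@3 write@4
I3 add r3: issue@4 deps=(2,2) exec_start@4 write@6
I4 mul r1: issue@5 deps=(2,3) exec_start@6 write@8
I5 add r1: issue@6 deps=(0,4) exec_start@8 write@9
I6 add r3: issue@7 deps=(2,0) exec_start@7 write@8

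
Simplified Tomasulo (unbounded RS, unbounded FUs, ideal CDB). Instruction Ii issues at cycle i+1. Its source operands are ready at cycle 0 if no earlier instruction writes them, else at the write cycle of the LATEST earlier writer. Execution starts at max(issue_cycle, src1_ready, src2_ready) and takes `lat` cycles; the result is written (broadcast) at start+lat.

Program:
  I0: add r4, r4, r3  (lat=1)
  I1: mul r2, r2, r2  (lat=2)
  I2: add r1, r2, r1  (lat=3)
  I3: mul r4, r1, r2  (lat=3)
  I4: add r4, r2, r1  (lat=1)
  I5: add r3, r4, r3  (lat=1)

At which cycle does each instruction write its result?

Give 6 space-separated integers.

I0 add r4: issue@1 deps=(None,None) exec_start@1 write@2
I1 mul r2: issue@2 deps=(None,None) exec_start@2 write@4
I2 add r1: issue@3 deps=(1,None) exec_start@4 write@7
I3 mul r4: issue@4 deps=(2,1) exec_start@7 write@10
I4 add r4: issue@5 deps=(1,2) exec_start@7 write@8
I5 add r3: issue@6 deps=(4,None) exec_start@8 write@9

Answer: 2 4 7 10 8 9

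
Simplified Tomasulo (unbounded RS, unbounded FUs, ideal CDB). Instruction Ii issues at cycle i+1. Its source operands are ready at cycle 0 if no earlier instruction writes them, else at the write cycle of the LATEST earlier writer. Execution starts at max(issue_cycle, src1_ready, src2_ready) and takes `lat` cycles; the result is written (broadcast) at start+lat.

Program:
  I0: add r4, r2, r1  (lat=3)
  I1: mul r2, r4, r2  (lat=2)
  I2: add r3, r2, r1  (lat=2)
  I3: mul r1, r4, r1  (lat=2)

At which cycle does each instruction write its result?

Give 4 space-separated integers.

I0 add r4: issue@1 deps=(None,None) exec_start@1 write@4
I1 mul r2: issue@2 deps=(0,None) exec_start@4 write@6
I2 add r3: issue@3 deps=(1,None) exec_start@6 write@8
I3 mul r1: issue@4 deps=(0,None) exec_start@4 write@6

Answer: 4 6 8 6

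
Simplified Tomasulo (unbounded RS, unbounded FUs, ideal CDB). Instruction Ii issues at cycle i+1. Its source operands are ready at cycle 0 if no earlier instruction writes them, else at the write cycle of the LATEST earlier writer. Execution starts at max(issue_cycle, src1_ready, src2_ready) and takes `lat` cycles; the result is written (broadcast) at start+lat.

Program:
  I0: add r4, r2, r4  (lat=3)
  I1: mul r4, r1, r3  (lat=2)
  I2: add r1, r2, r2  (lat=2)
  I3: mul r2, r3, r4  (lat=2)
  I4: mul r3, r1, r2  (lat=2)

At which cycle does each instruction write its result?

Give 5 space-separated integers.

Answer: 4 4 5 6 8

Derivation:
I0 add r4: issue@1 deps=(None,None) exec_start@1 write@4
I1 mul r4: issue@2 deps=(None,None) exec_start@2 write@4
I2 add r1: issue@3 deps=(None,None) exec_start@3 write@5
I3 mul r2: issue@4 deps=(None,1) exec_start@4 write@6
I4 mul r3: issue@5 deps=(2,3) exec_start@6 write@8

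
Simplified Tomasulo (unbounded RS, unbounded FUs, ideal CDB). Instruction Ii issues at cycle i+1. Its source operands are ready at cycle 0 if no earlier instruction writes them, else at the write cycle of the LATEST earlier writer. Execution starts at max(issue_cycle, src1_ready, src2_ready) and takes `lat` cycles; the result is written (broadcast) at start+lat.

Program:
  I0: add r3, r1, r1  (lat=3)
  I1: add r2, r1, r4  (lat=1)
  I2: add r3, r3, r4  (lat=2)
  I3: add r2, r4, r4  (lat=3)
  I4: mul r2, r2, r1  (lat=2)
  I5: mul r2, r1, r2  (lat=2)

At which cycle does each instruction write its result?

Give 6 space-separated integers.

I0 add r3: issue@1 deps=(None,None) exec_start@1 write@4
I1 add r2: issue@2 deps=(None,None) exec_start@2 write@3
I2 add r3: issue@3 deps=(0,None) exec_start@4 write@6
I3 add r2: issue@4 deps=(None,None) exec_start@4 write@7
I4 mul r2: issue@5 deps=(3,None) exec_start@7 write@9
I5 mul r2: issue@6 deps=(None,4) exec_start@9 write@11

Answer: 4 3 6 7 9 11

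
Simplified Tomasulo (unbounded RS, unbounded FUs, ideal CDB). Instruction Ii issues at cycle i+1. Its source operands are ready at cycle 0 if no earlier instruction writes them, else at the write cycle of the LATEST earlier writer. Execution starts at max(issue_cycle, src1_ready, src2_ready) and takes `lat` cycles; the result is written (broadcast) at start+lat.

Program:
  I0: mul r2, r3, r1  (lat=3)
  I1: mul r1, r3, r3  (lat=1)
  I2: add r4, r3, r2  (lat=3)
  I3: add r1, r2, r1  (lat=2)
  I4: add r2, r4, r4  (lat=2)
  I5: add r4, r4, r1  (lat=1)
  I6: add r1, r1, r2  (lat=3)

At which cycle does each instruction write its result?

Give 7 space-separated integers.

I0 mul r2: issue@1 deps=(None,None) exec_start@1 write@4
I1 mul r1: issue@2 deps=(None,None) exec_start@2 write@3
I2 add r4: issue@3 deps=(None,0) exec_start@4 write@7
I3 add r1: issue@4 deps=(0,1) exec_start@4 write@6
I4 add r2: issue@5 deps=(2,2) exec_start@7 write@9
I5 add r4: issue@6 deps=(2,3) exec_start@7 write@8
I6 add r1: issue@7 deps=(3,4) exec_start@9 write@12

Answer: 4 3 7 6 9 8 12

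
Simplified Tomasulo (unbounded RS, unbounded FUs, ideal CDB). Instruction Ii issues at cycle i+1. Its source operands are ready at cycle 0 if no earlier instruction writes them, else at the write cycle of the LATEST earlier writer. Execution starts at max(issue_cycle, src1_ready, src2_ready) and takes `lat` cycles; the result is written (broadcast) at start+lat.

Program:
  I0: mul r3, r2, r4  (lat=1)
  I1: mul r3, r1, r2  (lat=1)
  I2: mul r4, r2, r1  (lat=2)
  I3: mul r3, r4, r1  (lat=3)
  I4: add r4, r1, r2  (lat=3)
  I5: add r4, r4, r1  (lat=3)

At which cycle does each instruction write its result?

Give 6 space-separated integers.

I0 mul r3: issue@1 deps=(None,None) exec_start@1 write@2
I1 mul r3: issue@2 deps=(None,None) exec_start@2 write@3
I2 mul r4: issue@3 deps=(None,None) exec_start@3 write@5
I3 mul r3: issue@4 deps=(2,None) exec_start@5 write@8
I4 add r4: issue@5 deps=(None,None) exec_start@5 write@8
I5 add r4: issue@6 deps=(4,None) exec_start@8 write@11

Answer: 2 3 5 8 8 11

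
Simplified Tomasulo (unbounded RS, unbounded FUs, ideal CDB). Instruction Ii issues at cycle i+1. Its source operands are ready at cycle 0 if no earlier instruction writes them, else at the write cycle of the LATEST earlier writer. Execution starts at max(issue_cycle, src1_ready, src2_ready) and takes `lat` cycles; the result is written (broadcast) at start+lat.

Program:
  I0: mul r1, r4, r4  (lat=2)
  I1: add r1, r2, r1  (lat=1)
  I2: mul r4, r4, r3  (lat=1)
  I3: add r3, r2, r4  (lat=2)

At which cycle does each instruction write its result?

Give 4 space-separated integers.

I0 mul r1: issue@1 deps=(None,None) exec_start@1 write@3
I1 add r1: issue@2 deps=(None,0) exec_start@3 write@4
I2 mul r4: issue@3 deps=(None,None) exec_start@3 write@4
I3 add r3: issue@4 deps=(None,2) exec_start@4 write@6

Answer: 3 4 4 6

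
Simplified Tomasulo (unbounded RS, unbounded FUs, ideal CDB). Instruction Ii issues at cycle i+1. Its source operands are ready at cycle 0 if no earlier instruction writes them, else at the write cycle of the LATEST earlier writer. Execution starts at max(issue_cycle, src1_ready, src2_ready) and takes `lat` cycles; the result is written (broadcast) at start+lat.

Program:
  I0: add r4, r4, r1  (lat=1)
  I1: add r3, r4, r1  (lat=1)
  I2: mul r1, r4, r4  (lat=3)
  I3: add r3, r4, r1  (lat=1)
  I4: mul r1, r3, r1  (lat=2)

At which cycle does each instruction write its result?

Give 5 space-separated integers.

Answer: 2 3 6 7 9

Derivation:
I0 add r4: issue@1 deps=(None,None) exec_start@1 write@2
I1 add r3: issue@2 deps=(0,None) exec_start@2 write@3
I2 mul r1: issue@3 deps=(0,0) exec_start@3 write@6
I3 add r3: issue@4 deps=(0,2) exec_start@6 write@7
I4 mul r1: issue@5 deps=(3,2) exec_start@7 write@9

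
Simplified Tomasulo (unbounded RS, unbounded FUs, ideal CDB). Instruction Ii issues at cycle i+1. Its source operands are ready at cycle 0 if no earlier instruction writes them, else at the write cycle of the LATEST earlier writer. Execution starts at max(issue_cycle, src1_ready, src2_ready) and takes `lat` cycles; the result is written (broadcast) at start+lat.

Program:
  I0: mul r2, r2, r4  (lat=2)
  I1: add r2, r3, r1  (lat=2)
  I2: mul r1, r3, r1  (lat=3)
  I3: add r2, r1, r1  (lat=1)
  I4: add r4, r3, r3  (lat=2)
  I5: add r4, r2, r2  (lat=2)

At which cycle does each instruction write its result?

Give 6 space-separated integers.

Answer: 3 4 6 7 7 9

Derivation:
I0 mul r2: issue@1 deps=(None,None) exec_start@1 write@3
I1 add r2: issue@2 deps=(None,None) exec_start@2 write@4
I2 mul r1: issue@3 deps=(None,None) exec_start@3 write@6
I3 add r2: issue@4 deps=(2,2) exec_start@6 write@7
I4 add r4: issue@5 deps=(None,None) exec_start@5 write@7
I5 add r4: issue@6 deps=(3,3) exec_start@7 write@9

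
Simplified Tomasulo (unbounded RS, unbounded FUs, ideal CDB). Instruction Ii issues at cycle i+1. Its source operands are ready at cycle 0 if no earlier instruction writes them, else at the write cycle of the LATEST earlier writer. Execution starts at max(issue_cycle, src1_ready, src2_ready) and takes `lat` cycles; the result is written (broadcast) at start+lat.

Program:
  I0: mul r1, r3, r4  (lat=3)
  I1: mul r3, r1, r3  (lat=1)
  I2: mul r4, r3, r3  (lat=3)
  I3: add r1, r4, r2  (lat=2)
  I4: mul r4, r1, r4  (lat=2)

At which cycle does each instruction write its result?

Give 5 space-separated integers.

I0 mul r1: issue@1 deps=(None,None) exec_start@1 write@4
I1 mul r3: issue@2 deps=(0,None) exec_start@4 write@5
I2 mul r4: issue@3 deps=(1,1) exec_start@5 write@8
I3 add r1: issue@4 deps=(2,None) exec_start@8 write@10
I4 mul r4: issue@5 deps=(3,2) exec_start@10 write@12

Answer: 4 5 8 10 12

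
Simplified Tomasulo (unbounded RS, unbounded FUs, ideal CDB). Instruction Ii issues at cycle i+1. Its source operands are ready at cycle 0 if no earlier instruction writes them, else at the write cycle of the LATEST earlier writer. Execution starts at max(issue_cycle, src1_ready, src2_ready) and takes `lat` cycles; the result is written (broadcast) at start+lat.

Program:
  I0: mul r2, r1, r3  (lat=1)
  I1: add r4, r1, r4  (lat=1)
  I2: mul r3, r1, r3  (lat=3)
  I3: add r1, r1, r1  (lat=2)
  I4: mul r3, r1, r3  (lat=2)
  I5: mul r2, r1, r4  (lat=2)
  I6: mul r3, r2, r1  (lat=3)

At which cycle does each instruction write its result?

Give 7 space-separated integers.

Answer: 2 3 6 6 8 8 11

Derivation:
I0 mul r2: issue@1 deps=(None,None) exec_start@1 write@2
I1 add r4: issue@2 deps=(None,None) exec_start@2 write@3
I2 mul r3: issue@3 deps=(None,None) exec_start@3 write@6
I3 add r1: issue@4 deps=(None,None) exec_start@4 write@6
I4 mul r3: issue@5 deps=(3,2) exec_start@6 write@8
I5 mul r2: issue@6 deps=(3,1) exec_start@6 write@8
I6 mul r3: issue@7 deps=(5,3) exec_start@8 write@11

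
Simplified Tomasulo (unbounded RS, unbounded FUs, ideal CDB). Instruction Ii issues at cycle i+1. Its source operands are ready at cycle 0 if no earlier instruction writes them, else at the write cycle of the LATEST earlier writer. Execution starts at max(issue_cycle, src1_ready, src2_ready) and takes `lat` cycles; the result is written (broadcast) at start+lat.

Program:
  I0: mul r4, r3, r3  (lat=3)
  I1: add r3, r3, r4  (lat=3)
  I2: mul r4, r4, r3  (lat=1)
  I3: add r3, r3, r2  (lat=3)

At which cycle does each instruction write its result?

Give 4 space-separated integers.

Answer: 4 7 8 10

Derivation:
I0 mul r4: issue@1 deps=(None,None) exec_start@1 write@4
I1 add r3: issue@2 deps=(None,0) exec_start@4 write@7
I2 mul r4: issue@3 deps=(0,1) exec_start@7 write@8
I3 add r3: issue@4 deps=(1,None) exec_start@7 write@10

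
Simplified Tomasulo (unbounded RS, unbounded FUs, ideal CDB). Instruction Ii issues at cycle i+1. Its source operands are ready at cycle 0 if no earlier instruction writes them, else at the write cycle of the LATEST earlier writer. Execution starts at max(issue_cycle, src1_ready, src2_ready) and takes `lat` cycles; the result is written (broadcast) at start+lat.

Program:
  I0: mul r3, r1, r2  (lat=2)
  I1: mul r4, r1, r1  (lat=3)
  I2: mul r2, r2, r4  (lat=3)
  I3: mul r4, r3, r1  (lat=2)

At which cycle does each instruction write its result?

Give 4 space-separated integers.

I0 mul r3: issue@1 deps=(None,None) exec_start@1 write@3
I1 mul r4: issue@2 deps=(None,None) exec_start@2 write@5
I2 mul r2: issue@3 deps=(None,1) exec_start@5 write@8
I3 mul r4: issue@4 deps=(0,None) exec_start@4 write@6

Answer: 3 5 8 6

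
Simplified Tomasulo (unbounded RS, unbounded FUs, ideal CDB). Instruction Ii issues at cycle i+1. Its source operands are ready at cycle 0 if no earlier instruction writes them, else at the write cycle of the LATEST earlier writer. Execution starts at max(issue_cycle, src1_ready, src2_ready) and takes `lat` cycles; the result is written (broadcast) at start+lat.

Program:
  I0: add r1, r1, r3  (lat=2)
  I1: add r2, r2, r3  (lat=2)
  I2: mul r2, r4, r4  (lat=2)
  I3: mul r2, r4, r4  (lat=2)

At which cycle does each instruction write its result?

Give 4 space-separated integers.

I0 add r1: issue@1 deps=(None,None) exec_start@1 write@3
I1 add r2: issue@2 deps=(None,None) exec_start@2 write@4
I2 mul r2: issue@3 deps=(None,None) exec_start@3 write@5
I3 mul r2: issue@4 deps=(None,None) exec_start@4 write@6

Answer: 3 4 5 6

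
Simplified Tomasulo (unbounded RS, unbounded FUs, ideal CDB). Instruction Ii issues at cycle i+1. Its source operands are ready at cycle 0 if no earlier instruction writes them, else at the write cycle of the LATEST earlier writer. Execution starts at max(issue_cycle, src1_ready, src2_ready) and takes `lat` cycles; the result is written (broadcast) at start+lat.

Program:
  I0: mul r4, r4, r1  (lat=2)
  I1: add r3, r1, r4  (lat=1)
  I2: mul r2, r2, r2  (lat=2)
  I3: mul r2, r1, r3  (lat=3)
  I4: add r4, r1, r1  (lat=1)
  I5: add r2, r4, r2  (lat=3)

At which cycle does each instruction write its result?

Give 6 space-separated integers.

Answer: 3 4 5 7 6 10

Derivation:
I0 mul r4: issue@1 deps=(None,None) exec_start@1 write@3
I1 add r3: issue@2 deps=(None,0) exec_start@3 write@4
I2 mul r2: issue@3 deps=(None,None) exec_start@3 write@5
I3 mul r2: issue@4 deps=(None,1) exec_start@4 write@7
I4 add r4: issue@5 deps=(None,None) exec_start@5 write@6
I5 add r2: issue@6 deps=(4,3) exec_start@7 write@10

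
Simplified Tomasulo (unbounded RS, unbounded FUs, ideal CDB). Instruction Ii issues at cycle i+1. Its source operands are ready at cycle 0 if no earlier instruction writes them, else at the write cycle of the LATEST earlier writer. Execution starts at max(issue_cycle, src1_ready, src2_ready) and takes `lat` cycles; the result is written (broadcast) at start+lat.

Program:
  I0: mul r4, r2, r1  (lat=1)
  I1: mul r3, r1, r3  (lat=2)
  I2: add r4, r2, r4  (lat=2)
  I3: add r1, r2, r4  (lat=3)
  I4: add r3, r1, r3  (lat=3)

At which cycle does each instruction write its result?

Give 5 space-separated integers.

Answer: 2 4 5 8 11

Derivation:
I0 mul r4: issue@1 deps=(None,None) exec_start@1 write@2
I1 mul r3: issue@2 deps=(None,None) exec_start@2 write@4
I2 add r4: issue@3 deps=(None,0) exec_start@3 write@5
I3 add r1: issue@4 deps=(None,2) exec_start@5 write@8
I4 add r3: issue@5 deps=(3,1) exec_start@8 write@11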